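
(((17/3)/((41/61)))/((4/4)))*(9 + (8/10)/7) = 330803/4305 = 76.84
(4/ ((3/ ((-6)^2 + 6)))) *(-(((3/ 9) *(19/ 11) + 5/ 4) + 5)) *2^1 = -25228/ 33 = -764.48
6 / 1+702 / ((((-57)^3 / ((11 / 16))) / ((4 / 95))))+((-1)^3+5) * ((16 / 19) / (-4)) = 6721677 / 1303210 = 5.16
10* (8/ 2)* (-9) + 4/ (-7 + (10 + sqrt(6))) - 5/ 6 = -2141/ 6 - 4* sqrt(6)/ 3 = -360.10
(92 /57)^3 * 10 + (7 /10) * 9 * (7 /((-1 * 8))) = 541280287 /14815440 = 36.53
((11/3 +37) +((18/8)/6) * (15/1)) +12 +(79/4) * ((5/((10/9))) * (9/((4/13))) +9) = 272221/96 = 2835.64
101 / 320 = 0.32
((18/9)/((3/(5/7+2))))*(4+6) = 380/21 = 18.10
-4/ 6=-2/ 3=-0.67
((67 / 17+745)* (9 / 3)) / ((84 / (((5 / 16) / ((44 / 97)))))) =1543755 / 83776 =18.43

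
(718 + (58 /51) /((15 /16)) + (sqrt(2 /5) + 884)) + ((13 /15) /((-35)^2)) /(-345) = 1603.85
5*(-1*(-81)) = 405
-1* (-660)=660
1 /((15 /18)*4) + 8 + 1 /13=1089 /130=8.38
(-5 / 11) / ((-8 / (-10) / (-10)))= 125 / 22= 5.68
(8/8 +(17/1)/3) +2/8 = 83/12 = 6.92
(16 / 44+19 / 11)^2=529 / 121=4.37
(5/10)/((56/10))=0.09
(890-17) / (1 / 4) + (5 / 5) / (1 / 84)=3576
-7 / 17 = -0.41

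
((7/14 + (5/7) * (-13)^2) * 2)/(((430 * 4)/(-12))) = -5091/3010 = -1.69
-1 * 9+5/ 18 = -157/ 18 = -8.72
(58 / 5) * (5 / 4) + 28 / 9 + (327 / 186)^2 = 716203 / 34596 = 20.70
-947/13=-72.85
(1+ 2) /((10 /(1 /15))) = 1 /50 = 0.02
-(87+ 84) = -171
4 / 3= 1.33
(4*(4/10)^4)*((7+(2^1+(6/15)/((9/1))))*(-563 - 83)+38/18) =-1868992/3125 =-598.08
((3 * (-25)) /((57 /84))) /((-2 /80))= 84000 /19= 4421.05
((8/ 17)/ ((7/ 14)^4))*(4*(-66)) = -1987.76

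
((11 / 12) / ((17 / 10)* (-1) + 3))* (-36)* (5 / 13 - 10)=41250 / 169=244.08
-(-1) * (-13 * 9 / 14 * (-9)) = 75.21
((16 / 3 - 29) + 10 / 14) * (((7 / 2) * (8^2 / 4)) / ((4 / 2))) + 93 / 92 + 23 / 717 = -42324067 / 65964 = -641.62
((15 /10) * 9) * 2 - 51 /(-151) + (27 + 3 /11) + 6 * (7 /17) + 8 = 1837694 /28237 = 65.08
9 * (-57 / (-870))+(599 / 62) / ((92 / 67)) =7.63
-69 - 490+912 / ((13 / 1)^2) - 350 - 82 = -166567 / 169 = -985.60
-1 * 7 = -7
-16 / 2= -8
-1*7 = -7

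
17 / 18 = 0.94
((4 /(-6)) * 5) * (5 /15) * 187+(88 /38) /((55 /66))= -175274 /855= -205.00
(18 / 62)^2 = 81 / 961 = 0.08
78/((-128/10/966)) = -94185/16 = -5886.56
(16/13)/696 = 2/1131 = 0.00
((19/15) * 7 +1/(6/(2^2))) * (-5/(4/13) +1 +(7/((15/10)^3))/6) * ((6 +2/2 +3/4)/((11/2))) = -1946087/9720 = -200.21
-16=-16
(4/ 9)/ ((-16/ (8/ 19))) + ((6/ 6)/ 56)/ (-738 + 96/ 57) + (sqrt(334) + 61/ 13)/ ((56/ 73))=10632455693/ 1741587120 + 73*sqrt(334)/ 56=29.93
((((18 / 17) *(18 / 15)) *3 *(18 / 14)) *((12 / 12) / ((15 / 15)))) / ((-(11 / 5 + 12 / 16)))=-11664 / 7021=-1.66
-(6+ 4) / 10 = -1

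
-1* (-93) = 93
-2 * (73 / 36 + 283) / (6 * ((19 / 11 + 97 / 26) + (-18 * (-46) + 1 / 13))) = -1467323 / 12873114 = -0.11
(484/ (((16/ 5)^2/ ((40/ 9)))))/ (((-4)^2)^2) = 15125/ 18432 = 0.82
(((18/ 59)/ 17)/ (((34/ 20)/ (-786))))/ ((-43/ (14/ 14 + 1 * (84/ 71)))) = 0.42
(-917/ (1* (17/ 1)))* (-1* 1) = 917/ 17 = 53.94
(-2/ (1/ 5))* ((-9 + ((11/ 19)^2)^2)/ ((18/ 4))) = 23164960/ 1172889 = 19.75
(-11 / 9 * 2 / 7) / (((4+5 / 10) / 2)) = -0.16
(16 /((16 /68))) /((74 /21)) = 19.30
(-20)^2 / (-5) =-80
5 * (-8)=-40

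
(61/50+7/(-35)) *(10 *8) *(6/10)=48.96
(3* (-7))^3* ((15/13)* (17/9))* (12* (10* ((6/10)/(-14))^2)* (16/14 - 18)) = 974916/13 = 74993.54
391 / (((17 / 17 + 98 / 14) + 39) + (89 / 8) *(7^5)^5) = 3128 / 119355107150092876172199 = 0.00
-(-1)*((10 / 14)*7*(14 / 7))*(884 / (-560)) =-15.79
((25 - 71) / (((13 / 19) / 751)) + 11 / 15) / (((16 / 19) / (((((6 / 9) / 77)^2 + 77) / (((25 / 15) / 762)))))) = -97613245012676671 / 46246200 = -2110730071.07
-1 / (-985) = 1 / 985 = 0.00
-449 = -449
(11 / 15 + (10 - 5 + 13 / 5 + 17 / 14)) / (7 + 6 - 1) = 401 / 504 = 0.80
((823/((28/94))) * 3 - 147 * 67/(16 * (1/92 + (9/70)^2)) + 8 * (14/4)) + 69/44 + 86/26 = -174881117471/12364352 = -14143.98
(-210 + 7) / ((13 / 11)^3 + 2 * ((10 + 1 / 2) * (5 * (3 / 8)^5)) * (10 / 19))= -98.52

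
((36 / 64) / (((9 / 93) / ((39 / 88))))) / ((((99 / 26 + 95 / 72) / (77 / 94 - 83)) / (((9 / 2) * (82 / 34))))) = -1209645938475 / 2699418304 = -448.11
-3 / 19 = -0.16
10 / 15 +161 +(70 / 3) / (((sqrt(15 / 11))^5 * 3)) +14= 1694 * sqrt(165) / 6075 +527 / 3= 179.25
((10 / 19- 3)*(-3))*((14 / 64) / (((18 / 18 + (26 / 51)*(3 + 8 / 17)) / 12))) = 366741 / 52136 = 7.03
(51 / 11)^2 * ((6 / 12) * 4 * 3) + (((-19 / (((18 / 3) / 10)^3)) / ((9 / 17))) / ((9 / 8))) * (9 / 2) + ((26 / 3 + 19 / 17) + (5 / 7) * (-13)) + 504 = -108940892 / 3498957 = -31.14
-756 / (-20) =189 / 5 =37.80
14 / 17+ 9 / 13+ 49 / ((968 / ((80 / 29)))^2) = 1.52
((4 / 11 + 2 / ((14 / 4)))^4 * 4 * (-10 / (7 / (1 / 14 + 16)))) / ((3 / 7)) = -40310784000 / 246071287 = -163.82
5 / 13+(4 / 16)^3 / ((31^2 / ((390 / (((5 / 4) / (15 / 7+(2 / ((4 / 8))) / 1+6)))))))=312175 / 699608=0.45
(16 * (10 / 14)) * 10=800 / 7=114.29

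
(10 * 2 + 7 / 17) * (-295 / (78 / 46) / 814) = -2354395 / 539682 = -4.36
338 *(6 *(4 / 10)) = 4056 / 5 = 811.20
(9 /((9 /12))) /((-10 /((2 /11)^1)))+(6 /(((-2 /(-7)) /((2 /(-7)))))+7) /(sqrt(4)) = 31 /110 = 0.28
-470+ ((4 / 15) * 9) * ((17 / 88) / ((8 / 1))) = -413549 / 880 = -469.94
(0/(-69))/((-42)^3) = 0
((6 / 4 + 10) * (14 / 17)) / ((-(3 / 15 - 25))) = 805 / 2108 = 0.38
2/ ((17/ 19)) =38/ 17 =2.24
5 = 5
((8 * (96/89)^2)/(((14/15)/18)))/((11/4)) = 39813120/609917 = 65.28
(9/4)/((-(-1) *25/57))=513/100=5.13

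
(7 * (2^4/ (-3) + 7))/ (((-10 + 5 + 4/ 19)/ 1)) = -2.44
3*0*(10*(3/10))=0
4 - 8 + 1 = -3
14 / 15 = 0.93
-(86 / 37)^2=-5.40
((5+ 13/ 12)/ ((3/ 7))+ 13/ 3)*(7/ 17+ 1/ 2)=20677/ 1224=16.89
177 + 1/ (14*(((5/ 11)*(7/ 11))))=86851/ 490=177.25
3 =3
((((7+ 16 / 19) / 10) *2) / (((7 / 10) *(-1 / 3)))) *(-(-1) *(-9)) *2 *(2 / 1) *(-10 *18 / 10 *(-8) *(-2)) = -69691.67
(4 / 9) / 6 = 2 / 27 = 0.07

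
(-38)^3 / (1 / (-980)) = 53774560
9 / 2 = 4.50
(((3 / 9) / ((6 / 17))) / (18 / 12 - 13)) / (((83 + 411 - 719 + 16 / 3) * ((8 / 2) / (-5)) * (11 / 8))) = -0.00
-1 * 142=-142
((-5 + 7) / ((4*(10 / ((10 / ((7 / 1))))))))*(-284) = -142 / 7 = -20.29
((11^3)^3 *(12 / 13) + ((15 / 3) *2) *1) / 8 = 272070888.67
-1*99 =-99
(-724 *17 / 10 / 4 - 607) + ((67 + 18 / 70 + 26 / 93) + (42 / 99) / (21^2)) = -847.16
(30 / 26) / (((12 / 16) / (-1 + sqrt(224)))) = -20 / 13 + 80*sqrt(14) / 13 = 21.49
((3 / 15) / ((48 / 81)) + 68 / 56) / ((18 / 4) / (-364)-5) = -11297 / 36490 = -0.31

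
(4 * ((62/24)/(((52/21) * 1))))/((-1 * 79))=-0.05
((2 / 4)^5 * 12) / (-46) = -3 / 368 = -0.01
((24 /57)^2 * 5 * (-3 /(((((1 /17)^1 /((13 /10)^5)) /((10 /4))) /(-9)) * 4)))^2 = 29044164921239169 /32580250000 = 891465.38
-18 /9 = -2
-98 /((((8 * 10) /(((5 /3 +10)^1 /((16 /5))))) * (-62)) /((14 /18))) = 12005 /214272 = 0.06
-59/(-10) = 59/10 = 5.90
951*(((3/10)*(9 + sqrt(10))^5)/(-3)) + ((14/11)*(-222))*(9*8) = -1429630749/110-7799151*sqrt(10)/2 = -25328183.66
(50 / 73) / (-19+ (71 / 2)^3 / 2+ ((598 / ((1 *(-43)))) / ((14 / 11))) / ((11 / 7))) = 34400 / 1122179141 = 0.00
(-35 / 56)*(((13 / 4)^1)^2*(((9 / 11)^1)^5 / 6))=-16632135 / 41229056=-0.40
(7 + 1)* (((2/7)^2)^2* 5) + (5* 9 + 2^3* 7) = 243141/2401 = 101.27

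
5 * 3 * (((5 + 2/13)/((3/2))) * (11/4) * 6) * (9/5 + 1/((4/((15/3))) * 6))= 177617/104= 1707.86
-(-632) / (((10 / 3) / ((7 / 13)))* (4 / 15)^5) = 251960625 / 3328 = 75709.32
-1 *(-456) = 456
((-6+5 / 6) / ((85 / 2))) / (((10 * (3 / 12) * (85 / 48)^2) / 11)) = -0.17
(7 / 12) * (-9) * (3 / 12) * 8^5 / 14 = -3072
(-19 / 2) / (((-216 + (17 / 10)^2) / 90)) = 85500 / 21311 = 4.01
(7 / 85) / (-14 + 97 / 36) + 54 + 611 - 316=12073403 / 34595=348.99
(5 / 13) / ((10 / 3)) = 3 / 26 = 0.12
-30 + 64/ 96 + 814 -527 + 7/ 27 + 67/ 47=329117/ 1269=259.35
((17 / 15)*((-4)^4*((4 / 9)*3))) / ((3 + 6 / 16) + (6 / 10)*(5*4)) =139264 / 5535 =25.16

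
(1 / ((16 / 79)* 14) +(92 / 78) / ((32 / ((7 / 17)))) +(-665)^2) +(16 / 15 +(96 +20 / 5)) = 109484639073 / 247520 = 442326.43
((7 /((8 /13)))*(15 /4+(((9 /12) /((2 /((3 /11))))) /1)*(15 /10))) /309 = 20839 /145024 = 0.14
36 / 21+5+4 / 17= 827 / 119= 6.95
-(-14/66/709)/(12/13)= 91/280764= 0.00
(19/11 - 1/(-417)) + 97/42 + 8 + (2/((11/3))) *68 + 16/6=3326285/64218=51.80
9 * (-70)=-630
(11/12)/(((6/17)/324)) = 1683/2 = 841.50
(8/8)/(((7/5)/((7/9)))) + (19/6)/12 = 59/72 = 0.82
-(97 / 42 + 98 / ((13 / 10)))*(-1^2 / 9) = 42421 / 4914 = 8.63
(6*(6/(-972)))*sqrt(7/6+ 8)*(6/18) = -sqrt(330)/486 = -0.04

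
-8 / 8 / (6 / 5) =-5 / 6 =-0.83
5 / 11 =0.45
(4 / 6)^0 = 1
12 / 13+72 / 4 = 246 / 13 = 18.92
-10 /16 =-5 /8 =-0.62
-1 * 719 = -719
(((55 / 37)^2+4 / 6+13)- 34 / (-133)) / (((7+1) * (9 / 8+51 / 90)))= 44058850 / 36961631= 1.19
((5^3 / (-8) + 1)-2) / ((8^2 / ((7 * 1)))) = -931 / 512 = -1.82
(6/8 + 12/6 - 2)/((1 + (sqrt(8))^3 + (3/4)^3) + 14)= -47376/1122983 + 49152 * sqrt(2)/1122983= 0.02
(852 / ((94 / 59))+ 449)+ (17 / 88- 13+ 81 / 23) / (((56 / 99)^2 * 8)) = 212651875043 / 216961024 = 980.14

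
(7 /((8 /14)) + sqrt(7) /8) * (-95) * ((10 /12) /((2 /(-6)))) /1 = 475 * sqrt(7) /16 + 23275 /8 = 2987.92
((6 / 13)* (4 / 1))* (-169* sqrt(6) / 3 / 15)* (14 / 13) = -112* sqrt(6) / 15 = -18.29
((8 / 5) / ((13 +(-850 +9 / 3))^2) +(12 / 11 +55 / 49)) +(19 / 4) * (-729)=-6486856976753 / 1874523420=-3460.54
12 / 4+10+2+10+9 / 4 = 109 / 4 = 27.25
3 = 3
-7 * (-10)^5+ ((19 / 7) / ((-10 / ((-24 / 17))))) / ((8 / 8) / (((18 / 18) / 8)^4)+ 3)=1707233500228 / 2438905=700000.00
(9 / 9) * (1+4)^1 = 5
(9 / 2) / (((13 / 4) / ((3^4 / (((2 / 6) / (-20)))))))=-87480 / 13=-6729.23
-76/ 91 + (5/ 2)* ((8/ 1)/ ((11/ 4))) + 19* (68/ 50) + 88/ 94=39065162/ 1176175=33.21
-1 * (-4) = 4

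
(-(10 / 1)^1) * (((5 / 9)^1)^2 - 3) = 2180 / 81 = 26.91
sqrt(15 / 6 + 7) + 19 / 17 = 19 / 17 + sqrt(38) / 2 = 4.20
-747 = -747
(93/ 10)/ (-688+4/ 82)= -1271/ 94020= -0.01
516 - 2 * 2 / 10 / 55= 141898 / 275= 515.99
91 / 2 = 45.50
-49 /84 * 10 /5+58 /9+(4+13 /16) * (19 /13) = 12.31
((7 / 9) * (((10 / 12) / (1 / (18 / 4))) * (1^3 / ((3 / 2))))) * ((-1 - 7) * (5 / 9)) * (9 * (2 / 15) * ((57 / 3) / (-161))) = 760 / 621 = 1.22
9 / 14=0.64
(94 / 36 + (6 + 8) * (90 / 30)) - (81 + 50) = -1555 / 18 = -86.39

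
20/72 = 5/18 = 0.28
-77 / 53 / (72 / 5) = -0.10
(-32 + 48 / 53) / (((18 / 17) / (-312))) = 9162.47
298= 298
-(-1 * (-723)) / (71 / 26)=-18798 / 71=-264.76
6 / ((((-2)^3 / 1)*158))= -3 / 632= -0.00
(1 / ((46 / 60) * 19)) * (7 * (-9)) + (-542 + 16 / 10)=-1190224 / 2185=-544.72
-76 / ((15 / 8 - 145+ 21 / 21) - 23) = 608 / 1321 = 0.46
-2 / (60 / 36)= -6 / 5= -1.20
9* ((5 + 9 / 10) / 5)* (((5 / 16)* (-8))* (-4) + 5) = 1593 / 10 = 159.30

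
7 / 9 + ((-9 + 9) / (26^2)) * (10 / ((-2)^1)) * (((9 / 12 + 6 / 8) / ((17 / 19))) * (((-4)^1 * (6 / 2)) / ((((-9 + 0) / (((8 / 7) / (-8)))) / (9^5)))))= 7 / 9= 0.78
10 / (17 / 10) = 100 / 17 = 5.88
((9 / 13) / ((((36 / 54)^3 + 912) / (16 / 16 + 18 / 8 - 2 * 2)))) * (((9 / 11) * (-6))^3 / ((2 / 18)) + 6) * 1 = 513649755 / 852414992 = 0.60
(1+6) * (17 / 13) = 119 / 13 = 9.15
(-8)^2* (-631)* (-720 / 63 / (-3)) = -3230720 / 21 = -153843.81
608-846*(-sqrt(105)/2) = 608 + 423*sqrt(105) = 4942.46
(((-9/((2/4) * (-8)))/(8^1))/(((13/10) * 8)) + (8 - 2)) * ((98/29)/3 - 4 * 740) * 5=-2151404365/24128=-89166.29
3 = 3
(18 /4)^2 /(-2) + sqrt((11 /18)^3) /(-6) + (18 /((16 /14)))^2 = 3807 /16 - 11 * sqrt(22) /648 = 237.86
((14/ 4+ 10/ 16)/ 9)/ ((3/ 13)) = 143/ 72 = 1.99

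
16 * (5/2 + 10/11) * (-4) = -2400/11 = -218.18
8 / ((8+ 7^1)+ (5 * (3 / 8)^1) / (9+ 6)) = 0.53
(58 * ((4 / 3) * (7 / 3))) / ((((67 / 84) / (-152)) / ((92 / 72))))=-79485056 / 1809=-43938.67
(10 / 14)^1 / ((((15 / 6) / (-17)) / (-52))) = 252.57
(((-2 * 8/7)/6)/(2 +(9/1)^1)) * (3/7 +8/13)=-760/21021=-0.04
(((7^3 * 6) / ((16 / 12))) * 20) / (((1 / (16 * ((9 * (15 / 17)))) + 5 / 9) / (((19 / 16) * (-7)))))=-554270850 / 1217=-455440.30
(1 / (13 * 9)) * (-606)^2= 40804 / 13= 3138.77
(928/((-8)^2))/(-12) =-1.21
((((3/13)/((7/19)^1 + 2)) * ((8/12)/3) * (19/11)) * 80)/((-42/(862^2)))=-4291822144/81081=-52932.53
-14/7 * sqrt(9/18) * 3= -3 * sqrt(2)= -4.24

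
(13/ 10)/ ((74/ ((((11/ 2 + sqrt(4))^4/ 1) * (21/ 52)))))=212625/ 9472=22.45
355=355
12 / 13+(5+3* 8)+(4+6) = 519 / 13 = 39.92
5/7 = 0.71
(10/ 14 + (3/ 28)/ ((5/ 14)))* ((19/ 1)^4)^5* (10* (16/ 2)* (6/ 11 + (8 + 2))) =2476728171170788093443813838688/ 77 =32165300924295949265504080000.00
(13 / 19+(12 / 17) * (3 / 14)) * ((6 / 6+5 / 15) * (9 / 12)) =1889 / 2261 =0.84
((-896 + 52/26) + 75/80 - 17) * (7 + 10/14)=-393147/56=-7020.48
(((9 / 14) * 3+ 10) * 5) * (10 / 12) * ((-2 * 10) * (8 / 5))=-33400 / 21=-1590.48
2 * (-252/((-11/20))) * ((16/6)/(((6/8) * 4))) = 8960/11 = 814.55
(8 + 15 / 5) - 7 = 4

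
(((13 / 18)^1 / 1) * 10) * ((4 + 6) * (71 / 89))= 46150 / 801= 57.62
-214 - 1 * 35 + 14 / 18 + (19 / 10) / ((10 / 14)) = -245.56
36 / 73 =0.49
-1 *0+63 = 63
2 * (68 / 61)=136 / 61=2.23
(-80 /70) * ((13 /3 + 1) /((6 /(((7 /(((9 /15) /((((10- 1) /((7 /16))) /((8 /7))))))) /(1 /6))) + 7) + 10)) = -1280 /3571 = -0.36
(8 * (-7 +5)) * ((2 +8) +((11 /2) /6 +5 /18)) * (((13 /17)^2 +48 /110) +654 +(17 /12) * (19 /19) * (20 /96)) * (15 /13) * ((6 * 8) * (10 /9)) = -7223041.64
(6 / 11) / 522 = 1 / 957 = 0.00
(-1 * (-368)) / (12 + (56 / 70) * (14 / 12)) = 2760 / 97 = 28.45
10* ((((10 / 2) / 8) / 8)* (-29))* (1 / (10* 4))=-145 / 256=-0.57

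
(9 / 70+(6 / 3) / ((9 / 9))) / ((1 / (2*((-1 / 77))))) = -149 / 2695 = -0.06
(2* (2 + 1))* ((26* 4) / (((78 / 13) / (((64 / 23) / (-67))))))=-6656 / 1541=-4.32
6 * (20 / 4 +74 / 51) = 658 / 17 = 38.71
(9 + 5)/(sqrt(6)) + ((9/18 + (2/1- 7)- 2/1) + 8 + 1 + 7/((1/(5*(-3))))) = -205/2 + 7*sqrt(6)/3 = -96.78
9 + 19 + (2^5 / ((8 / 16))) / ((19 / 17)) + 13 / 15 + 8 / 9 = 74401 / 855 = 87.02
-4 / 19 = -0.21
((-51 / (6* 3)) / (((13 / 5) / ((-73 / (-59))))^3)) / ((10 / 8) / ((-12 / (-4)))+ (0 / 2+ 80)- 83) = 1653322250 / 13987747553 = 0.12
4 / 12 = 1 / 3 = 0.33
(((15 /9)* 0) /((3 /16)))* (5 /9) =0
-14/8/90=-7/360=-0.02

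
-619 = -619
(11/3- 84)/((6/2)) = -241/9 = -26.78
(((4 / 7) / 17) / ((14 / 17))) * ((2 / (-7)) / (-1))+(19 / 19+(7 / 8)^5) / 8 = 18052801 / 89915392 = 0.20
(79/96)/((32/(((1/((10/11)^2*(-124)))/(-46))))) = 9559/1752268800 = 0.00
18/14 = 9/7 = 1.29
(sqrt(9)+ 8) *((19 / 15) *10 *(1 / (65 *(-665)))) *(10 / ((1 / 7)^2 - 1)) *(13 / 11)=7 / 180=0.04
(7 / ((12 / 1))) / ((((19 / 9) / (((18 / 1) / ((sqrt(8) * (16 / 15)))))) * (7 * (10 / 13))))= 1053 * sqrt(2) / 4864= 0.31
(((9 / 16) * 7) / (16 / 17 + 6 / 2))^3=1.00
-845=-845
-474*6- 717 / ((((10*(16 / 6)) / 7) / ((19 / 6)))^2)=-85489413 / 25600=-3339.43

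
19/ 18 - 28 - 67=-1691/ 18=-93.94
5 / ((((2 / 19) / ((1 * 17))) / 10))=8075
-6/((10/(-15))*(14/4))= 18/7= 2.57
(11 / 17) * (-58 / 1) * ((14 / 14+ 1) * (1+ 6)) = -8932 / 17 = -525.41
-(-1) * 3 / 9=1 / 3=0.33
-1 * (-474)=474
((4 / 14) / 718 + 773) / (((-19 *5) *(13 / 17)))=-6604670 / 620711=-10.64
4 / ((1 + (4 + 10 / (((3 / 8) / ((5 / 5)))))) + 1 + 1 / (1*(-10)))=0.12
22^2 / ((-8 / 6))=-363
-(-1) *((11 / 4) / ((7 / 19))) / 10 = 209 / 280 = 0.75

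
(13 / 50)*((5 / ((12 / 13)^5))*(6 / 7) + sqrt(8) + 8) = 13*sqrt(2) / 25 + 54325661 / 14515200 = 4.48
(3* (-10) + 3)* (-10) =270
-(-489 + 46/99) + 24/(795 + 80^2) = 347988551/712305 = 488.54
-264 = -264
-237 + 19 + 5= -213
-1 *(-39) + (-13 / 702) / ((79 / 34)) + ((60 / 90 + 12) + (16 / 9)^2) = 350788 / 6399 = 54.82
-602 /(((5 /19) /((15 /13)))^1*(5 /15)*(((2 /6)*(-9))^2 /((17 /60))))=-97223 /390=-249.29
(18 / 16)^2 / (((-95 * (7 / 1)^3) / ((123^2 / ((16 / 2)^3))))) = -1225449 / 1067745280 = -0.00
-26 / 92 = -13 / 46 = -0.28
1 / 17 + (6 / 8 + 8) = 599 / 68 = 8.81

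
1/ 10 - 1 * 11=-109/ 10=-10.90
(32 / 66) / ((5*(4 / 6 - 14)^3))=-9 / 220000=-0.00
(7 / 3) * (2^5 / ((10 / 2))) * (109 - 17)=20608 / 15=1373.87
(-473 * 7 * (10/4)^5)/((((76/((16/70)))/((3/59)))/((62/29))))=-27493125/260072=-105.71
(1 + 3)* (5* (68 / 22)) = 680 / 11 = 61.82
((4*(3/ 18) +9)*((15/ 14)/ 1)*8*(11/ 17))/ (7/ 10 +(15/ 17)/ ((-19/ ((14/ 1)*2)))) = -1212200/ 13573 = -89.31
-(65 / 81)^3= -274625 / 531441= -0.52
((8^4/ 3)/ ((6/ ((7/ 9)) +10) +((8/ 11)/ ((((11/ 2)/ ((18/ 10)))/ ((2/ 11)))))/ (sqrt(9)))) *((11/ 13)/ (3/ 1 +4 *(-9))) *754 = -2766776320/ 1858257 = -1488.91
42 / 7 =6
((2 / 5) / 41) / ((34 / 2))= 2 / 3485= 0.00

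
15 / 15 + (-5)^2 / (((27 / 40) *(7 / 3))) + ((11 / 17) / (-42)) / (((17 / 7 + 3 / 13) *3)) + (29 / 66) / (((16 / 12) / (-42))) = 7933 / 2618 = 3.03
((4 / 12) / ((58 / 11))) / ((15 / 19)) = 209 / 2610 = 0.08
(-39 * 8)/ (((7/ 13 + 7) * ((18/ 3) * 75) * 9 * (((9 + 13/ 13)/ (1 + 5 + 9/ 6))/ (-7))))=169/ 3150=0.05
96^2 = 9216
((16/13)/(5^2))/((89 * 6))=8/86775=0.00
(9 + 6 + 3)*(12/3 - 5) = -18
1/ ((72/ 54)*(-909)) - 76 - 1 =-93325/ 1212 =-77.00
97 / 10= 9.70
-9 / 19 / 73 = -9 / 1387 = -0.01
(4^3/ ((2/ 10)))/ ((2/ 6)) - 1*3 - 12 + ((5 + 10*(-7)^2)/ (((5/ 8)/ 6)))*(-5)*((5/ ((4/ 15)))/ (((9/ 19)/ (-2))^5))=435794112905/ 729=597797137.04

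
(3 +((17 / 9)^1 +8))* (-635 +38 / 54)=-1986616 / 243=-8175.37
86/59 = 1.46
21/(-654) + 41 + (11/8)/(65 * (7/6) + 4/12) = 8166531/199252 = 40.99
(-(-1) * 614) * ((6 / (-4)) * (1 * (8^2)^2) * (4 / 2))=-7544832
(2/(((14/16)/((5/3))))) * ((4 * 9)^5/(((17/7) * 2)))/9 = 89579520/17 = 5269383.53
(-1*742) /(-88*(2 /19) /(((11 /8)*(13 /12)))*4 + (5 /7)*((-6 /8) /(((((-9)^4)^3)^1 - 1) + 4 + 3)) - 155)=483111914787772088 /117115244181423183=4.13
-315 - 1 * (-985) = 670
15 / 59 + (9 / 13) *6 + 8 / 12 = 11677 / 2301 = 5.07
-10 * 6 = -60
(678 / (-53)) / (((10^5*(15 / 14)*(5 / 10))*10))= -791 / 33125000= -0.00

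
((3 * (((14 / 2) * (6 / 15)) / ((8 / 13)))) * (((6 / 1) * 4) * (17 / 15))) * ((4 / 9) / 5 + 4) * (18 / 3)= 1138592 / 125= 9108.74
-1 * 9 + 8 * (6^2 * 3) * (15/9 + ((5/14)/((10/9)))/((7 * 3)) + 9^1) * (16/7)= 7232625/343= 21086.37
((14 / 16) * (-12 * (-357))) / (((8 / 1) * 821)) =7497 / 13136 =0.57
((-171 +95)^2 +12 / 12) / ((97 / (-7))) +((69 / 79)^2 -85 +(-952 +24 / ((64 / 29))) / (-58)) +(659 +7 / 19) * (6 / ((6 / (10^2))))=349317211345595 / 5337003632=65451.93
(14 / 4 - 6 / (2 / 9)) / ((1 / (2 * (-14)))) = 658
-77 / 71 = -1.08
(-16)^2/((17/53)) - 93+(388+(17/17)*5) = 18668/17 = 1098.12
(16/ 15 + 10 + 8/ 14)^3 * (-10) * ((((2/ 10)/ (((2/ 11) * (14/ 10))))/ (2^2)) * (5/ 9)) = -5018180882/ 2917215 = -1720.20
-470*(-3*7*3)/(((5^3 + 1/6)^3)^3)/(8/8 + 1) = 149200289280/75990522914705918270256751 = 0.00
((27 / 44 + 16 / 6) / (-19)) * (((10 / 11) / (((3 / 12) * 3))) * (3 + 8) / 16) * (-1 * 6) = 2165 / 2508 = 0.86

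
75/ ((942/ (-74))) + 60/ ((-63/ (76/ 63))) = -1462415/ 207711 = -7.04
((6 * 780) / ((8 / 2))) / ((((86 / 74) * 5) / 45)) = 389610 / 43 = 9060.70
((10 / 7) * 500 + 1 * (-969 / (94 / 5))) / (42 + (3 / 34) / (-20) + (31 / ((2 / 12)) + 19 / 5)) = 148268900 / 51857309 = 2.86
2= 2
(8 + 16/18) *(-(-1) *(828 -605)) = 1982.22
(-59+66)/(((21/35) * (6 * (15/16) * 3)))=56/81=0.69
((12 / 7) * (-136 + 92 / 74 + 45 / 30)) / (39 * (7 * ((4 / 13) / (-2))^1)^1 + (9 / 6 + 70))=-118332 / 15281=-7.74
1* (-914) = -914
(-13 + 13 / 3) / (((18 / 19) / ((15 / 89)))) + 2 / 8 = -4139 / 3204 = -1.29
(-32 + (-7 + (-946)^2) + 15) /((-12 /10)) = -2237230 /3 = -745743.33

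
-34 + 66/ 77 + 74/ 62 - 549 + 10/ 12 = -755311/ 1302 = -580.12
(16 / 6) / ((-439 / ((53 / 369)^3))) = -1191016 / 66170569653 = -0.00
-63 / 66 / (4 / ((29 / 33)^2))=-5887 / 31944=-0.18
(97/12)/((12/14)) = 679/72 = 9.43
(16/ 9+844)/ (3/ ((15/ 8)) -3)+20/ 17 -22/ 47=-30374282/ 50337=-603.42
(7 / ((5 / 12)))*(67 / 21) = 268 / 5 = 53.60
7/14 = 1/2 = 0.50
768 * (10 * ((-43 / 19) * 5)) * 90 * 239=-35517312000 / 19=-1869332210.53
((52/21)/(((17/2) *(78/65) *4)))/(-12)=-65/12852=-0.01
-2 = -2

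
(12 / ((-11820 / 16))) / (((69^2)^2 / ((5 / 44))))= -4 / 49119651207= -0.00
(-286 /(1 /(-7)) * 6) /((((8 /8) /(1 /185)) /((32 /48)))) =8008 /185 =43.29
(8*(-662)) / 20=-1324 / 5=-264.80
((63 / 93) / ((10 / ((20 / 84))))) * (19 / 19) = 1 / 62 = 0.02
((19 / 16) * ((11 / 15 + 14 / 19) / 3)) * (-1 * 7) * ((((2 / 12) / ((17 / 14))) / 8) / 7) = -2933 / 293760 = -0.01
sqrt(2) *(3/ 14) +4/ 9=3 *sqrt(2)/ 14 +4/ 9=0.75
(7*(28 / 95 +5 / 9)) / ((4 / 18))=5089 / 190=26.78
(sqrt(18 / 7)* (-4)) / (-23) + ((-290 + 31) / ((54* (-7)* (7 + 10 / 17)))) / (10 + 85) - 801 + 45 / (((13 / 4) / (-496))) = -7668.41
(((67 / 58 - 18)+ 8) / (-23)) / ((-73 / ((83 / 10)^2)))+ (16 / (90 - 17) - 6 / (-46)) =-129457 / 9738200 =-0.01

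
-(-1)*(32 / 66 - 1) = -17 / 33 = -0.52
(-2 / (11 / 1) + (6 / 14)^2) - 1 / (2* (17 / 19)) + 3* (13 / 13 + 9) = 29.44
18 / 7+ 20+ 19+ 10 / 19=5599 / 133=42.10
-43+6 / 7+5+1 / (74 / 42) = -9473 / 259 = -36.58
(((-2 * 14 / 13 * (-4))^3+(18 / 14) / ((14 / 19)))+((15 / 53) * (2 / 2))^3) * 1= 20554481465137 / 32054111362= 641.24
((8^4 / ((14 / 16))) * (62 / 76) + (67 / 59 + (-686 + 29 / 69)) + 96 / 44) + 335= 3471.56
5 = 5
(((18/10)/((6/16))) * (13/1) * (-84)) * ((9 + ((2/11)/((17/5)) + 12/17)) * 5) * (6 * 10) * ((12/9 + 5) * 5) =-90876240000/187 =-485969197.86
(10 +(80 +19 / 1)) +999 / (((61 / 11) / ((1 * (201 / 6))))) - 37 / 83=62209049 / 10126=6143.50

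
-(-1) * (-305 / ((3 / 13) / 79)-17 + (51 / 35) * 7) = -1566277 / 15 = -104418.47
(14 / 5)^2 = 196 / 25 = 7.84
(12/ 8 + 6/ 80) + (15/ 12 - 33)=-1207/ 40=-30.18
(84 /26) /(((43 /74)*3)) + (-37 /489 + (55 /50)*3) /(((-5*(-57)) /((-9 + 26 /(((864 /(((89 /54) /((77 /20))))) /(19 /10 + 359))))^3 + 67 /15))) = 3763040789192306238189481 /3870995901278485883904000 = 0.97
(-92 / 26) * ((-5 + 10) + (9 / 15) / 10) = -5819 / 325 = -17.90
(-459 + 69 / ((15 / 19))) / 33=-1858 / 165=-11.26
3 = 3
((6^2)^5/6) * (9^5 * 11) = 6545856582144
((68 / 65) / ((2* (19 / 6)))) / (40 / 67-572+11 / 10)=-27336 / 94379441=-0.00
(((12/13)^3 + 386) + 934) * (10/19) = 29017680/41743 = 695.15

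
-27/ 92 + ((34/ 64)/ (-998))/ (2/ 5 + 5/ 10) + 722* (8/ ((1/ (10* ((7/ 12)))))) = 111368163349/ 3305376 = 33693.04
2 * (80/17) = 160/17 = 9.41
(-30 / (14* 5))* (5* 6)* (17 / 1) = -1530 / 7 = -218.57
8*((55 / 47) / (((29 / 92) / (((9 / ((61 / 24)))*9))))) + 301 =103719163 / 83143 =1247.48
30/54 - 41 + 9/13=-4651/117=-39.75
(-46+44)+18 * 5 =88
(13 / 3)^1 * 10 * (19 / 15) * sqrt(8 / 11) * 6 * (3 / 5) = 168.51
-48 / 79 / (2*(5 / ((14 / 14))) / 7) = -168 / 395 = -0.43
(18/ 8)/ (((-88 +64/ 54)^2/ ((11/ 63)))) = 0.00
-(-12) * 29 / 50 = 174 / 25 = 6.96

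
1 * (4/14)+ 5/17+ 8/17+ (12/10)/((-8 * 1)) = 2143/2380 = 0.90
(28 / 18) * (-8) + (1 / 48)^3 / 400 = -550502399 / 44236800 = -12.44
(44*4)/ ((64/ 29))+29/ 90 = 80.07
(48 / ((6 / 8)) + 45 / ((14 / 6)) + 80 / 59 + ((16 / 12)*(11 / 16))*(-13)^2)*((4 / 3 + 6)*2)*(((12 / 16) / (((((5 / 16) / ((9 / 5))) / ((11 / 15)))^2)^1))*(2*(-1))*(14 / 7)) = -1213617470208 / 6453125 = -188066.63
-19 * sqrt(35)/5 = -22.48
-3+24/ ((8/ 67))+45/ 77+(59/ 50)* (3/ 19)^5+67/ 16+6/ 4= 15578571397517/ 76263849200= 204.27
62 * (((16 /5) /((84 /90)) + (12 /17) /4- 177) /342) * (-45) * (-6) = -1009980 /119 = -8487.23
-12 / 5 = -2.40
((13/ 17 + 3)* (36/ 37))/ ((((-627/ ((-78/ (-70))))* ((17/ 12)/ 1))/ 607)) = -218170368/ 78219295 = -2.79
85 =85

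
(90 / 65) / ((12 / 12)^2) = 18 / 13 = 1.38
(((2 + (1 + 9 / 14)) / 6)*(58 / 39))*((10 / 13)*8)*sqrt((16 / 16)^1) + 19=87151 / 3549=24.56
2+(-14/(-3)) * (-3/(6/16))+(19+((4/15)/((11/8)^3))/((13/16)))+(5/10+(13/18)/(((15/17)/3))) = -10318102/778635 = -13.25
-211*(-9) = 1899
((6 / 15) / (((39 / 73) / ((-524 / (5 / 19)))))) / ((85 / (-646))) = 55235888 / 4875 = 11330.44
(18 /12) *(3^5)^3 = 43046721 /2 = 21523360.50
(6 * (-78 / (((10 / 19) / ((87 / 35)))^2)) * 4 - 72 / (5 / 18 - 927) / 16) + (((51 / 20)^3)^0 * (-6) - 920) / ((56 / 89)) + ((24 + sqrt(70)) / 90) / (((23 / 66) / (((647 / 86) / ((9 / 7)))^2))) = -43192.01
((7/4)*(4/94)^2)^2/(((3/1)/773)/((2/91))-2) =-75754/13755820739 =-0.00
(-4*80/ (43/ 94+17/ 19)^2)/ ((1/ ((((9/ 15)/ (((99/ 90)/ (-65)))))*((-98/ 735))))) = -827.35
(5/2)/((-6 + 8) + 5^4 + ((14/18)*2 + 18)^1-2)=45/11602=0.00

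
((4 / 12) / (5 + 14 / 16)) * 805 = 6440 / 141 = 45.67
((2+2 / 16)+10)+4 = 129 / 8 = 16.12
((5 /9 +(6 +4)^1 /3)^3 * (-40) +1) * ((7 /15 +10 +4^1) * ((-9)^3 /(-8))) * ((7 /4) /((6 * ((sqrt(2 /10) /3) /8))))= -2603977649 * sqrt(5) /120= -48522258.63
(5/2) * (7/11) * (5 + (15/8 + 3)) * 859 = 2375135/176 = 13495.09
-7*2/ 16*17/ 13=-119/ 104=-1.14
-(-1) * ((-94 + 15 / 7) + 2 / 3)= -1915 / 21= -91.19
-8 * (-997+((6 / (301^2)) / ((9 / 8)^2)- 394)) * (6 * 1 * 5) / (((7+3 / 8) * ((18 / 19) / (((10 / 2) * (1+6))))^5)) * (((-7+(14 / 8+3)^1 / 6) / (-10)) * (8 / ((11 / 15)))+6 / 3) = 17429836951599377341531250 / 637729731441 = 27331071600214.25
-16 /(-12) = 4 /3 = 1.33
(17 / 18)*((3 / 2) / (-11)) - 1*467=-61661 / 132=-467.13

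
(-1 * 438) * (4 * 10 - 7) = -14454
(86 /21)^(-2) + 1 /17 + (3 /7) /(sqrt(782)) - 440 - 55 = -494.87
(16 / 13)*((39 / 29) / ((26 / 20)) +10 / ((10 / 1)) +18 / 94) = 48544 / 17719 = 2.74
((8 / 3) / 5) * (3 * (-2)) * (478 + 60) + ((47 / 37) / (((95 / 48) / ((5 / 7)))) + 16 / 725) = -6140481024 / 3567725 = -1721.12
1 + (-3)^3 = -26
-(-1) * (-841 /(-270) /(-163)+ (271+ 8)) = 12277949 /44010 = 278.98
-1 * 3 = -3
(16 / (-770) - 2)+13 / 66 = -383 / 210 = -1.82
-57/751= -0.08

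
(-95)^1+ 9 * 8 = -23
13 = 13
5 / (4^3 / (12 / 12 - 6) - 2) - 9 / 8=-433 / 296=-1.46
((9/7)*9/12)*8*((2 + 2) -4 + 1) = 54/7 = 7.71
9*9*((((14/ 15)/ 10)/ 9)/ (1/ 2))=42/ 25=1.68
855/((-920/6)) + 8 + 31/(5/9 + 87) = 12587/4531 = 2.78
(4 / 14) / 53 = 2 / 371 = 0.01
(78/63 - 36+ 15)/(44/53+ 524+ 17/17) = -21995/585249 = -0.04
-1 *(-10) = 10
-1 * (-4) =4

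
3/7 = 0.43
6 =6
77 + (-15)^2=302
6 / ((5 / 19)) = 22.80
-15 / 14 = -1.07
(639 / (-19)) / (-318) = 213 / 2014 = 0.11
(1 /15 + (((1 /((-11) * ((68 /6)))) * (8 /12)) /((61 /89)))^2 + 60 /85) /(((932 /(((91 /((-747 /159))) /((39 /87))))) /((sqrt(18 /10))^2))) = -4056078241579 /62909597300275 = -0.06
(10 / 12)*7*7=245 / 6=40.83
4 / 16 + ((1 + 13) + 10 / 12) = 181 / 12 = 15.08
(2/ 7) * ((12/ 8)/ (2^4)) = 3/ 112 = 0.03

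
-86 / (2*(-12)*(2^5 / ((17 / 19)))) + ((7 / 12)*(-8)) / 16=-1397 / 7296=-0.19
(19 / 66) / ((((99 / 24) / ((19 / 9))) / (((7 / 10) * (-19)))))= -96026 / 49005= -1.96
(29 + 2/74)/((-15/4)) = -1432/185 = -7.74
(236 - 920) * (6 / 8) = -513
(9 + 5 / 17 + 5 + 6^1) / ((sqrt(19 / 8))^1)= 690*sqrt(38) / 323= 13.17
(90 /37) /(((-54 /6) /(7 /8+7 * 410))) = -114835 /148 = -775.91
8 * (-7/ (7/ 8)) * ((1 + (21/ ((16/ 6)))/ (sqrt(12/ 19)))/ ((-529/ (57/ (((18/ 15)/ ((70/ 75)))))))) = 8512/ 1587 + 3724 * sqrt(57)/ 529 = 58.51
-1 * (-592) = 592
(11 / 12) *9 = 33 / 4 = 8.25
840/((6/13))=1820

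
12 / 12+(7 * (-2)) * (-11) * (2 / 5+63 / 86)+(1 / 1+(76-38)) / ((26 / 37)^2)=2844133 / 11180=254.39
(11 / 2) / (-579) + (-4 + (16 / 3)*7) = 12863 / 386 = 33.32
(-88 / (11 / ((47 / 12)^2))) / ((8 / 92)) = -50807 / 36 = -1411.31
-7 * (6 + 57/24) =-469/8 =-58.62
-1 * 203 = -203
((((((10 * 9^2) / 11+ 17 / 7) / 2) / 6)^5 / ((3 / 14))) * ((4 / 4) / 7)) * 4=6892489610530921057 / 252575443257984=27288.84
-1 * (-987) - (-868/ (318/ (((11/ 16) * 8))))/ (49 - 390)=156926/ 159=986.96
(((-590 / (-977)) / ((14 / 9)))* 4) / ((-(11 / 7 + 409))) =-1770 / 467983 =-0.00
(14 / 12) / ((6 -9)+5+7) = 7 / 54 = 0.13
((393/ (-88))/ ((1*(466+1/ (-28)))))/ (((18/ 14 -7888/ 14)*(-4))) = -6419/ 1505971720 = -0.00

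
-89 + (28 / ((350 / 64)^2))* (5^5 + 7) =2843.27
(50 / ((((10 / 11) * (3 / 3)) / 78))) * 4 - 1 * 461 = 16699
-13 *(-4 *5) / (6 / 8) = 1040 / 3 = 346.67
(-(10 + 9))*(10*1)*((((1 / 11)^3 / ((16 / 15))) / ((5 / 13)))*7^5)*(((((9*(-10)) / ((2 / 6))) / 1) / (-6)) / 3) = -934049025 / 10648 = -87720.61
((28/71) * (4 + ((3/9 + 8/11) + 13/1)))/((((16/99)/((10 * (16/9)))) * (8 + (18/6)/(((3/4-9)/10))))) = 114730/639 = 179.55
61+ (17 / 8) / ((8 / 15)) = 4159 / 64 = 64.98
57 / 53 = 1.08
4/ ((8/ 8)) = 4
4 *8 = 32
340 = 340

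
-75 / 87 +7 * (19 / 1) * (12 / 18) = 87.80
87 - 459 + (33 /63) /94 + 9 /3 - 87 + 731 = 542861 /1974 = 275.01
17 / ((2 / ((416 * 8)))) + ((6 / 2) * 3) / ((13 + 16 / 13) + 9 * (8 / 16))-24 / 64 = 110210459 / 3896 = 28288.11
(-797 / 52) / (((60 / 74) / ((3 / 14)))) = -29489 / 7280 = -4.05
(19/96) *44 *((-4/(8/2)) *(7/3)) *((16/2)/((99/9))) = -133/9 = -14.78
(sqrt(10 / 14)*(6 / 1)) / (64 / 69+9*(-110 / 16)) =-3312*sqrt(35) / 235501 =-0.08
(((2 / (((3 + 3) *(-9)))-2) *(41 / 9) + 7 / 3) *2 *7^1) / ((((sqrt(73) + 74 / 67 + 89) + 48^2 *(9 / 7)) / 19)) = -37683378000674 / 62249901428223 + 12345531086 *sqrt(73) / 62249901428223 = -0.60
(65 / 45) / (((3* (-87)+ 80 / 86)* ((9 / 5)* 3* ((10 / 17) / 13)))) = -123539 / 5434938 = -0.02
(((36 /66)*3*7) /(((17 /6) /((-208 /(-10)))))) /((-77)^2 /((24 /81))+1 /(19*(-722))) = 4314256128 /1026638688955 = 0.00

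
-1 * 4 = -4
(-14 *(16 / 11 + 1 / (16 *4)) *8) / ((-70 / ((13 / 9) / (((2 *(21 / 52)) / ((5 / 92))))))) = 845 / 3696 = 0.23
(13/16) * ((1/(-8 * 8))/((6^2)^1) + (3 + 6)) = 269555/36864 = 7.31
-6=-6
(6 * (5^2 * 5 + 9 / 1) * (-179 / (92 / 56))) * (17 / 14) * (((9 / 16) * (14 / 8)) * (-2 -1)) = 115600527 / 368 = 314131.87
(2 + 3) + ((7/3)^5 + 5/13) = 74.55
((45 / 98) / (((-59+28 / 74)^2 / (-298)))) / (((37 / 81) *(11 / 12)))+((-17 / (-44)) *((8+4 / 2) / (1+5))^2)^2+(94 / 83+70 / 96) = 54052749081703 / 18521179200216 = 2.92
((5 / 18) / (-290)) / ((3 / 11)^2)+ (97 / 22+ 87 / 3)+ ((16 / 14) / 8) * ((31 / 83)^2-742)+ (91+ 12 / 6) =101756832949 / 4984136388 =20.42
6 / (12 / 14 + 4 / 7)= 21 / 5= 4.20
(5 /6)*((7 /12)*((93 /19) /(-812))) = -0.00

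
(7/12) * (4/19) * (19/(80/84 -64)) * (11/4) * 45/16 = -24255/84736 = -0.29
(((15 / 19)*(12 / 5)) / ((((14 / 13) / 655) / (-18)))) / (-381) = 919620 / 16891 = 54.44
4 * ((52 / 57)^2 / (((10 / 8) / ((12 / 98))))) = 86528 / 265335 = 0.33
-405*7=-2835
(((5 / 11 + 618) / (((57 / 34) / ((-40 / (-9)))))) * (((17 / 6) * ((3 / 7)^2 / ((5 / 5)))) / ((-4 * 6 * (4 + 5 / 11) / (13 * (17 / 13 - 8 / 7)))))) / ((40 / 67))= -658632445 / 22991976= -28.65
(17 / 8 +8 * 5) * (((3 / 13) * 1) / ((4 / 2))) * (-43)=-43473 / 208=-209.00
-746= -746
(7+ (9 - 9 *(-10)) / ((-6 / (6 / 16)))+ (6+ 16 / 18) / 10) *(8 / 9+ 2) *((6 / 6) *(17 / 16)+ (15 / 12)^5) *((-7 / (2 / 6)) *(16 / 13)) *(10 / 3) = -31879771 / 20736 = -1537.41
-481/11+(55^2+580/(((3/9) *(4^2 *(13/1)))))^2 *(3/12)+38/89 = 24357384789219/10588864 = 2300283.09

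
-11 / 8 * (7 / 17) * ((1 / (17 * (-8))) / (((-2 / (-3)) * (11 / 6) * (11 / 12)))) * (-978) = -92421 / 25432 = -3.63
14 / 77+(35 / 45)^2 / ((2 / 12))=1132 / 297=3.81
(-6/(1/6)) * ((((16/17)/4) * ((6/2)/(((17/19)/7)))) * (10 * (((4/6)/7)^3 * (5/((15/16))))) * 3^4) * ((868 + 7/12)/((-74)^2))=-325912320/2769487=-117.68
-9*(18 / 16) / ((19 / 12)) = -243 / 38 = -6.39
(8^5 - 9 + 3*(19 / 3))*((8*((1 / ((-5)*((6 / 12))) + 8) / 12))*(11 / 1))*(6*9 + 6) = 109609632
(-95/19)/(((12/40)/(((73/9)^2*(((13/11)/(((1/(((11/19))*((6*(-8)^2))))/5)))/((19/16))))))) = -35469824000/29241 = -1213016.79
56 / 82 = 28 / 41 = 0.68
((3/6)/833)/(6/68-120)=-1/199773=-0.00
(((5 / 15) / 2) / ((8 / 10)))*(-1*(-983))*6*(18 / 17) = 44235 / 34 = 1301.03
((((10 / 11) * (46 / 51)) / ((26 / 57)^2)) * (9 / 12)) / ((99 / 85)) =207575 / 81796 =2.54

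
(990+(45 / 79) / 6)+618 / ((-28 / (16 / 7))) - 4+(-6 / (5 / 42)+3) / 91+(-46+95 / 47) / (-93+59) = 188257949806 / 201040385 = 936.42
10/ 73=0.14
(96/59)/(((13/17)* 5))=1632/3835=0.43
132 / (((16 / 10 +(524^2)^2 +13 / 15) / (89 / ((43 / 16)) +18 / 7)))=21269160 / 340394788699777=0.00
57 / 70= 0.81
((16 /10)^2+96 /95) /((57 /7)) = 11872 /27075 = 0.44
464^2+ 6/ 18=645889/ 3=215296.33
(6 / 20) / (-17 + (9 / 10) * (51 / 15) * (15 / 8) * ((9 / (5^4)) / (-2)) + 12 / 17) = -510000 / 27770227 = -0.02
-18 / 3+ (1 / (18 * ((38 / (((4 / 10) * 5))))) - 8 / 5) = -12991 / 1710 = -7.60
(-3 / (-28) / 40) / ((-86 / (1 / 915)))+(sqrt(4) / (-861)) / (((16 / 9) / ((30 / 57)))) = -2248397 / 3269307200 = -0.00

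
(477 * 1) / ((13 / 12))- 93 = 4515 / 13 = 347.31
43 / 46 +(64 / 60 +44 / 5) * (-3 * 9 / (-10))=31711 / 1150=27.57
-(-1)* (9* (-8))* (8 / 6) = -96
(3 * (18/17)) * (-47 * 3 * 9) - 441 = -4471.94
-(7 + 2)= -9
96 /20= 24 /5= 4.80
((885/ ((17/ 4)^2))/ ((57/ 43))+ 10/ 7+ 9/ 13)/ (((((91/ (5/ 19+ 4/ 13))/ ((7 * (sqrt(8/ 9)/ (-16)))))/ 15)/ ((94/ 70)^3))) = -285887671349289 * sqrt(2)/ 110067032402600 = -3.67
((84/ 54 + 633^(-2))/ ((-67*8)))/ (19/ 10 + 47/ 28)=-807975/ 996290938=-0.00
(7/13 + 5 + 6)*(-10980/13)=-1647000/169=-9745.56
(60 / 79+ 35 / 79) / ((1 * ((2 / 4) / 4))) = 760 / 79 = 9.62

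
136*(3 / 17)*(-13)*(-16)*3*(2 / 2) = 14976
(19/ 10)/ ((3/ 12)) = 38/ 5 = 7.60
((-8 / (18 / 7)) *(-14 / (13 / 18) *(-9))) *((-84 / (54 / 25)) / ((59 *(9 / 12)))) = 1097600 / 2301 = 477.01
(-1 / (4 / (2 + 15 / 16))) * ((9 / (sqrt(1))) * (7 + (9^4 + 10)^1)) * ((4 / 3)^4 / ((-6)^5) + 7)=-21297363659 / 69984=-304317.61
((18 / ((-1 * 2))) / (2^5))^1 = -9 / 32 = -0.28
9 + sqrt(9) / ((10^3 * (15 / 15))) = 9003 / 1000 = 9.00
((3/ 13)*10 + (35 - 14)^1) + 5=368/ 13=28.31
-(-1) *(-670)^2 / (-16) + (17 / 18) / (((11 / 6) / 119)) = -3695333 / 132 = -27994.95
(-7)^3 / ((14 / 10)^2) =-175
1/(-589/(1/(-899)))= 1/529511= 0.00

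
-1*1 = -1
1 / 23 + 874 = 20103 / 23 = 874.04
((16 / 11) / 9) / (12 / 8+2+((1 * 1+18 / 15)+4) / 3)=160 / 5511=0.03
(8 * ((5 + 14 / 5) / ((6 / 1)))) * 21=1092 / 5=218.40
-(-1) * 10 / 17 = 10 / 17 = 0.59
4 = 4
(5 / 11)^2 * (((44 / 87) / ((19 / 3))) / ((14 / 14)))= 100 / 6061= 0.02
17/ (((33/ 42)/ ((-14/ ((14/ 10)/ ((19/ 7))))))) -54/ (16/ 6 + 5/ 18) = -353072/ 583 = -605.61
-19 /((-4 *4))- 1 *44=-685 /16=-42.81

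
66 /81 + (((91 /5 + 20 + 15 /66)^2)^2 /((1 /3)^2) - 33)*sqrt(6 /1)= 22 /27 + 2873232501562569*sqrt(6) /146410000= 48070170.48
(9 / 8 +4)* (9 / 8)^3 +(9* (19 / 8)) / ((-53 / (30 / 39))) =19718001 / 2822144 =6.99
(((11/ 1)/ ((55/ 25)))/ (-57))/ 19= -5/ 1083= -0.00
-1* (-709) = 709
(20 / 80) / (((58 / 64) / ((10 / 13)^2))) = 800 / 4901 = 0.16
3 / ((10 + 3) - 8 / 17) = 0.24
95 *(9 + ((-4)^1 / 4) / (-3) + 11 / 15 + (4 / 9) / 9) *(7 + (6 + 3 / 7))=7317242 / 567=12905.19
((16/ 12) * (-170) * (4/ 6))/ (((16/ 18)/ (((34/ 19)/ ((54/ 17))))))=-49130/ 513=-95.77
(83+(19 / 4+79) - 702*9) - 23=-24697 / 4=-6174.25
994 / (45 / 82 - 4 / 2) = -684.94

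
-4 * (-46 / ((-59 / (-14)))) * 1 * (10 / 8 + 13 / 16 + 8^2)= 170177 / 59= 2884.36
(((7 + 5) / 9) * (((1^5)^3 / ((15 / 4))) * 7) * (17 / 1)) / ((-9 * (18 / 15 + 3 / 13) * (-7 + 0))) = 3536 / 7533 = 0.47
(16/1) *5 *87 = 6960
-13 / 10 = -1.30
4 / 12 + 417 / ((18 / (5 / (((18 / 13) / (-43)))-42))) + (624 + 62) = -419465 / 108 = -3883.94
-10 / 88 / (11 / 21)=-105 / 484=-0.22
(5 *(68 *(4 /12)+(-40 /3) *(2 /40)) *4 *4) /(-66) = -80 /3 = -26.67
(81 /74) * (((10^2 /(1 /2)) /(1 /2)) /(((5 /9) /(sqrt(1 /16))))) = 7290 /37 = 197.03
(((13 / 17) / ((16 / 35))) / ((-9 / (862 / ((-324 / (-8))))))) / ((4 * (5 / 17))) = -39221 / 11664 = -3.36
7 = 7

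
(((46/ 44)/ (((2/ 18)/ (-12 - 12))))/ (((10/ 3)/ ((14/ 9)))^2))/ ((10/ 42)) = -284004/ 1375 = -206.55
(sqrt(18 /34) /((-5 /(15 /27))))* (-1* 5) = 0.40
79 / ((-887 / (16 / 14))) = -632 / 6209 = -0.10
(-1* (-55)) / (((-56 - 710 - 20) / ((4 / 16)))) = -55 / 3144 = -0.02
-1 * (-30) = 30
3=3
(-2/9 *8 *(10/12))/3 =-40/81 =-0.49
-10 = -10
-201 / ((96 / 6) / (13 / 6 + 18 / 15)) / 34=-6767 / 5440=-1.24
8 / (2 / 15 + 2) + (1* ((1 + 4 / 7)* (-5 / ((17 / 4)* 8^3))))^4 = 201864054485786785 / 53830414527102976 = 3.75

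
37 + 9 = 46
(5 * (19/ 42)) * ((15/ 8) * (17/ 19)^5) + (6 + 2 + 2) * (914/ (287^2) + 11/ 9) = 14.77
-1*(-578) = 578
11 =11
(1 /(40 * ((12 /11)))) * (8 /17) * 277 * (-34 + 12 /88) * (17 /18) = -41273 /432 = -95.54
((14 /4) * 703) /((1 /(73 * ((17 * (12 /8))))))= 18320883 /4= 4580220.75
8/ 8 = 1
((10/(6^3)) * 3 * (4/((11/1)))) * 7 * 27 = 105/11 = 9.55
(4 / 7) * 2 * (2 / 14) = 8 / 49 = 0.16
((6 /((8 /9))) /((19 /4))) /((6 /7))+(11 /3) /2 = 3.49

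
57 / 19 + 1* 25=28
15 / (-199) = -15 / 199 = -0.08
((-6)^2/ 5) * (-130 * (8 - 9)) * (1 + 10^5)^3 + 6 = 936028080280800942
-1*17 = -17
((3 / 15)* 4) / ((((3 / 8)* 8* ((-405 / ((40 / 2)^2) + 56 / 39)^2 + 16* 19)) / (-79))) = -205071360 / 2961002641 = -0.07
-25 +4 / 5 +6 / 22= -1316 / 55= -23.93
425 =425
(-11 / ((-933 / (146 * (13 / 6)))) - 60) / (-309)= 0.18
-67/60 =-1.12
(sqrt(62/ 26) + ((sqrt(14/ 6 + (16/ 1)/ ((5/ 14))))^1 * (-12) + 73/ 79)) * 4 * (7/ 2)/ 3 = -372.94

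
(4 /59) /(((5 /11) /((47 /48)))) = 0.15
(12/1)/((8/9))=27/2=13.50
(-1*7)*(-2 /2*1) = 7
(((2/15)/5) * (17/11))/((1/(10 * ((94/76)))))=1598/3135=0.51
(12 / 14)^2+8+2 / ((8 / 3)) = 1859 / 196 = 9.48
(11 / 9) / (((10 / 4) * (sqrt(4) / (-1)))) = -11 / 45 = -0.24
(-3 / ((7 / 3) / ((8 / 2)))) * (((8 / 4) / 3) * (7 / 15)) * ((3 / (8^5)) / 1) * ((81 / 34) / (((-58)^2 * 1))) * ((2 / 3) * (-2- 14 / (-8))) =81 / 4684840960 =0.00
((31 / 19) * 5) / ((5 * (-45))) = -0.04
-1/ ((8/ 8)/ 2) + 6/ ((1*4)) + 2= 3/ 2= 1.50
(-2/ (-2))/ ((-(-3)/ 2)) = 2/ 3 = 0.67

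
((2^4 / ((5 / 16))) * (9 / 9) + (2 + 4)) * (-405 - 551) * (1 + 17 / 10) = -3691116 / 25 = -147644.64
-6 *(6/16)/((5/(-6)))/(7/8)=108/35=3.09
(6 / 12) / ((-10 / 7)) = -7 / 20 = -0.35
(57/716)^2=3249/512656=0.01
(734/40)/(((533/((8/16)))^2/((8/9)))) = 367/25568010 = 0.00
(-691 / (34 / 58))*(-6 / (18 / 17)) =6679.67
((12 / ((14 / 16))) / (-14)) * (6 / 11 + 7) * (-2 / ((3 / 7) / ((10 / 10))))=2656 / 77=34.49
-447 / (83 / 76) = -33972 / 83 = -409.30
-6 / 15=-2 / 5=-0.40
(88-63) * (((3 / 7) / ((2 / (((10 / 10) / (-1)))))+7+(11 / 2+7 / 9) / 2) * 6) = 62525 / 42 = 1488.69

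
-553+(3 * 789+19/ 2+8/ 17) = 62015/ 34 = 1823.97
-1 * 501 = -501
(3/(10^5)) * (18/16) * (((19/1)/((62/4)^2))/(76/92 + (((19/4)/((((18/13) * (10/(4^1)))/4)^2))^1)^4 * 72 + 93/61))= 430311165636375/18787152815759141954290816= 0.00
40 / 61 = 0.66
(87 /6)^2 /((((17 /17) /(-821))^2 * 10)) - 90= 566864881 /40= 14171622.02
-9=-9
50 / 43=1.16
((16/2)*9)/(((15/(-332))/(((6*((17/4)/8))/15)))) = -8466/25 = -338.64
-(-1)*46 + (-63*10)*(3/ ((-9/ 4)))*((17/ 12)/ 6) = 244.33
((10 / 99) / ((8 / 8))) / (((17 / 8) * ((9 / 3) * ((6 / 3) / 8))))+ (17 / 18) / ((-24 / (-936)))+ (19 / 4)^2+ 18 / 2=5530409 / 80784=68.46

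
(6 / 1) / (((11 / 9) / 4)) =216 / 11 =19.64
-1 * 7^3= -343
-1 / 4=-0.25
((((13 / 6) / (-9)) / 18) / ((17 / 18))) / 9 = -13 / 8262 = -0.00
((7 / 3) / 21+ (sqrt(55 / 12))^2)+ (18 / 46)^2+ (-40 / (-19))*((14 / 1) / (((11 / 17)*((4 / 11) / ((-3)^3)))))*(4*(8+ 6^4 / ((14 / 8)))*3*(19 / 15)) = -732861780323 / 19044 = -38482555.15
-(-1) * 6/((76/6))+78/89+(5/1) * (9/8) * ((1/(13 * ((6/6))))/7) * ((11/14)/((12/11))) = 96142509/68938688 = 1.39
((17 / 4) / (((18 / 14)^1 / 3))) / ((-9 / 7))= -833 / 108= -7.71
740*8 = 5920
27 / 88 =0.31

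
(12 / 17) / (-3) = -4 / 17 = -0.24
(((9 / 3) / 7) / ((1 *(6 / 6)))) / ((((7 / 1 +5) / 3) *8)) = 3 / 224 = 0.01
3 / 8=0.38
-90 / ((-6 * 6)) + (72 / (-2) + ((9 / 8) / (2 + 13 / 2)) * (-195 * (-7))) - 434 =-19505 / 68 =-286.84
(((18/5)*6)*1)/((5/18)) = 77.76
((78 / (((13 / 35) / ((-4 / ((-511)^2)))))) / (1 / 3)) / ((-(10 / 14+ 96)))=360 / 3607733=0.00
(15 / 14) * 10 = 75 / 7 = 10.71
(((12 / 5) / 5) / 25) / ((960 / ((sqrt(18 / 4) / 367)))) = 3 * sqrt(2) / 36700000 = 0.00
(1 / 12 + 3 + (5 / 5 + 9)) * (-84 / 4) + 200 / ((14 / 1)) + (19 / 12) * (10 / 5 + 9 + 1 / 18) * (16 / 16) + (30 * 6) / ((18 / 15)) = -140555 / 1512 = -92.96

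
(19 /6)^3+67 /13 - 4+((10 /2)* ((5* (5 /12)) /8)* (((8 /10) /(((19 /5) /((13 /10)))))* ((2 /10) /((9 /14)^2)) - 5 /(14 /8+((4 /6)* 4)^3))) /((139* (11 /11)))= 614155450477 /18663109803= 32.91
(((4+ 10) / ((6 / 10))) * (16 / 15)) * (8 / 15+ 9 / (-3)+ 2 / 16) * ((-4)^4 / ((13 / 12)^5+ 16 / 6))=-2651848704 / 739175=-3587.58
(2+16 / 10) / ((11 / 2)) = 36 / 55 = 0.65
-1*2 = -2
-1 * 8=-8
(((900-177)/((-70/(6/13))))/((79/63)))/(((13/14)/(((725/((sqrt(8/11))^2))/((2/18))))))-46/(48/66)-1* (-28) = -36765.98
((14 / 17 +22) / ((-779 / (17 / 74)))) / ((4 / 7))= -679 / 57646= -0.01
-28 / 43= -0.65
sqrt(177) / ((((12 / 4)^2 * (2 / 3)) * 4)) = sqrt(177) / 24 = 0.55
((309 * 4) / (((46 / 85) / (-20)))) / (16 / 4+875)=-350200 / 6739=-51.97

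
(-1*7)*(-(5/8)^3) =1.71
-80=-80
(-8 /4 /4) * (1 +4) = -5 /2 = -2.50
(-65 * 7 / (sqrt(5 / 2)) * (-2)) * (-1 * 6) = -3453.21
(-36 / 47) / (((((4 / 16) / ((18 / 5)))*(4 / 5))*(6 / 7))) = -756 / 47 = -16.09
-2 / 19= -0.11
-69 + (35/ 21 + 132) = 194/ 3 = 64.67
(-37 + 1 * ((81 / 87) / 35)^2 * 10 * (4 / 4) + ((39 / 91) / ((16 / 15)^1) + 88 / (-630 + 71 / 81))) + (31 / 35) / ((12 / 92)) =-3017962411913 / 100798532688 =-29.94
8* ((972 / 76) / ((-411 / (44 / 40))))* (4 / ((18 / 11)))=-8712 / 13015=-0.67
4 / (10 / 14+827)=14 / 2897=0.00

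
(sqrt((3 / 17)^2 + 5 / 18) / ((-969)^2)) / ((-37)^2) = sqrt(3214) / 131114636118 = 0.00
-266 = -266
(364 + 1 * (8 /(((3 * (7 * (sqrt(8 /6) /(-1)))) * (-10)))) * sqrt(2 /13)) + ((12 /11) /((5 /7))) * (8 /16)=2 * sqrt(78) /1365 + 20062 /55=364.78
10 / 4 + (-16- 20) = -67 / 2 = -33.50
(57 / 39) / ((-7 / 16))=-3.34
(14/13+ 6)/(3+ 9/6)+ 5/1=769/117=6.57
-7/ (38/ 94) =-329/ 19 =-17.32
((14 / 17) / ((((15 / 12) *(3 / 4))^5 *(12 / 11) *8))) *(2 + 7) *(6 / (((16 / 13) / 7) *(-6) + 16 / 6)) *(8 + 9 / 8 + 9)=37832704 / 478125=79.13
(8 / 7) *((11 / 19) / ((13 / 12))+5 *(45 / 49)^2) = 22542456 / 4151329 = 5.43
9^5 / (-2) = -59049 / 2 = -29524.50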